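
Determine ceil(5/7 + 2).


3


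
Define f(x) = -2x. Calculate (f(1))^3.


-8


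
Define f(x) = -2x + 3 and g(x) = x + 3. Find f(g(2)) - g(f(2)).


f(g(2)) = -7
g(f(2)) = 2
Difference = -9

-9


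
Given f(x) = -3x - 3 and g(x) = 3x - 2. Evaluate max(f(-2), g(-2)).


f(-2) = 3
g(-2) = -8
max = 3

3


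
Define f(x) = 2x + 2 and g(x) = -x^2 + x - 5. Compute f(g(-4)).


-48


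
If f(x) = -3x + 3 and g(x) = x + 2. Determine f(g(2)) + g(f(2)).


-10


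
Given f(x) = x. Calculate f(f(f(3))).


f(3) = 3
f(3) = 3
f(3) = 3

3


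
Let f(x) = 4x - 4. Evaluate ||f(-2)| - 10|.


f(-2) = -12
|-12| = 12
|12 - 10| = 2

2


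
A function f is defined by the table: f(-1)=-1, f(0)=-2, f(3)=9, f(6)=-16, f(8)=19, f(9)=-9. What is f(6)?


Reading from the table at x = 6

-16


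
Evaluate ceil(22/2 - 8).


22/2 = 11
11 - 8 = 3
ceil(3) = 3

3


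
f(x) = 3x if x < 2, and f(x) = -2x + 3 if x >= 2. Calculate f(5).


5 satisfies x >= 2
f(5) = -7

-7


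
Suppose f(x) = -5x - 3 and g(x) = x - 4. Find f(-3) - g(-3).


f(-3) = 12
g(-3) = -7
Difference = 19

19


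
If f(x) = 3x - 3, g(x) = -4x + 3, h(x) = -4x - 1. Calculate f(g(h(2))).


h(2) = -9
g(-9) = 39
f(39) = 114

114


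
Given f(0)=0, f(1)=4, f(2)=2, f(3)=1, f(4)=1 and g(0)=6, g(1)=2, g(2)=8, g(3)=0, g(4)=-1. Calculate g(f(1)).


f(1) = 4
g(4) = -1

-1


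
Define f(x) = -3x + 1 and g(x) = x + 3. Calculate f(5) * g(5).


f(5) = -14
g(5) = 8
Product = -112

-112


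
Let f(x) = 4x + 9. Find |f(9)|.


f(9) = 45
|45| = 45

45


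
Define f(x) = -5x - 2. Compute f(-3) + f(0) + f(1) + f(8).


f(-3) = 13
f(0) = -2
f(1) = -7
f(8) = -42
Sum = -38

-38


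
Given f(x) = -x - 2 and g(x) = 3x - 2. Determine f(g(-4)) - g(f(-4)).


8


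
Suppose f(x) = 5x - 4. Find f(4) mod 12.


f(4) = 16
16 mod 12 = 4

4


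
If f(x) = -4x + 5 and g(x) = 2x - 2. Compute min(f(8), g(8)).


-27


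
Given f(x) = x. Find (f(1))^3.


f(1) = 1
(1)^3 = 1

1


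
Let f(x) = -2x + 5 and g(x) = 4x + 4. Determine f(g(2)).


g(2) = 12
f(12) = -19

-19


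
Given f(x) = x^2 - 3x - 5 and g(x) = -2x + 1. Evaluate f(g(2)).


g(2) = -3
f(-3) = 1*(-3)^2 - 3*(-3) - 5 = 13

13


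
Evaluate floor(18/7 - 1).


18/7 = 2.5714
2.5714 - 1 = 1.5714
floor(1.5714) = 1

1


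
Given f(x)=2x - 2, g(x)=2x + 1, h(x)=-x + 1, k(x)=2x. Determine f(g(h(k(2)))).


-12


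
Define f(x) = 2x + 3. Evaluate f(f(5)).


f(5) = 13
f(13) = 29

29


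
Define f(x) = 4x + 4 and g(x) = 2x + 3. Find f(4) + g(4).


f(4) = 20
g(4) = 11
Sum = 31

31


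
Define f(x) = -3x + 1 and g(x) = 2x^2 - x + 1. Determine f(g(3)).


-47


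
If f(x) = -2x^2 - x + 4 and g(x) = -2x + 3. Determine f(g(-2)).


-101


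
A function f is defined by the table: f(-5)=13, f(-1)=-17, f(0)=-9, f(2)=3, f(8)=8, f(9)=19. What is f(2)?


Reading from the table at x = 2

3


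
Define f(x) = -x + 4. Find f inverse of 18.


Solve -x + 4 = 18
x = (18 - 4) / (-1) = -14

-14


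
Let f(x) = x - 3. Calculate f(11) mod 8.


f(11) = 8
8 mod 8 = 0

0


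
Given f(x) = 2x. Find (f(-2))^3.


f(-2) = -4
(-4)^3 = -64

-64


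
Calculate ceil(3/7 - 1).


0


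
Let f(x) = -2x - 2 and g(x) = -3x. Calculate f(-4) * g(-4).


f(-4) = 6
g(-4) = 12
Product = 72

72


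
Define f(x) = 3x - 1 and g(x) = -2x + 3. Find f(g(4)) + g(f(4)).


f(g(4)) = -16
g(f(4)) = -19
Sum = -35

-35


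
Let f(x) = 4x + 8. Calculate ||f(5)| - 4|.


f(5) = 28
|28| = 28
|28 - 4| = 24

24


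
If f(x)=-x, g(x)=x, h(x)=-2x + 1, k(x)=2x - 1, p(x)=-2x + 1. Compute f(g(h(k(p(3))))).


p(3) = -5
k(-5) = -11
h(-11) = 23
g(23) = 23
f(23) = -23

-23


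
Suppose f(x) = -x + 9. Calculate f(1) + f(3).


f(1) = 8
f(3) = 6
Sum = 14

14


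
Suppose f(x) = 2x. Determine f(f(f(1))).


f(1) = 2
f(2) = 4
f(4) = 8

8


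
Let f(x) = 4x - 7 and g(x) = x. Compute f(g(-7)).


g(-7) = -7
f(-7) = -35

-35


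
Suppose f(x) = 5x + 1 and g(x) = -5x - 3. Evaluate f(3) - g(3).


f(3) = 16
g(3) = -18
Difference = 34

34


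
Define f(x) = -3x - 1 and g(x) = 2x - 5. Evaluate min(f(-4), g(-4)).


f(-4) = 11
g(-4) = -13
min = -13

-13


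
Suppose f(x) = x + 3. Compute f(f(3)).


f(3) = 6
f(6) = 9

9


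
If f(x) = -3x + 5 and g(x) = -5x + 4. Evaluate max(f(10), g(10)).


f(10) = -25
g(10) = -46
max = -25

-25


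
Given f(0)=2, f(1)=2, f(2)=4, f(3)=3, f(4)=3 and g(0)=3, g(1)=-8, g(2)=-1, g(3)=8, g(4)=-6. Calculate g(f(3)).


8


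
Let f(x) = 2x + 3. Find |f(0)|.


f(0) = 3
|3| = 3

3


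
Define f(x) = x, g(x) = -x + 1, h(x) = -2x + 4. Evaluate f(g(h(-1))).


-5


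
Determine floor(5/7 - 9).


-9


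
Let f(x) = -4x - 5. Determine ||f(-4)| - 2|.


f(-4) = 11
|11| = 11
|11 - 2| = 9

9


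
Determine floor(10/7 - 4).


10/7 = 1.4286
1.4286 - 4 = -2.5714
floor(-2.5714) = -3

-3


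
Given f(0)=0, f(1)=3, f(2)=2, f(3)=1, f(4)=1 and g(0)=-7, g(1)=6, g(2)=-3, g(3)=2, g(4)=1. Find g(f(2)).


f(2) = 2
g(2) = -3

-3


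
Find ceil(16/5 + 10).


16/5 = 3.2
3.2 + 10 = 13.2
ceil(13.2) = 14

14


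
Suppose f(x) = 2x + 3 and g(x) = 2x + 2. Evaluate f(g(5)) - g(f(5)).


f(g(5)) = 27
g(f(5)) = 28
Difference = -1

-1


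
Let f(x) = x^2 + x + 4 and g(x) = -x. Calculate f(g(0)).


g(0) = 0
f(0) = 1*(0)^2 + 1*(0) + 4 = 4

4


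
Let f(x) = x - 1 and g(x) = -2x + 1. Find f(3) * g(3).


f(3) = 2
g(3) = -5
Product = -10

-10


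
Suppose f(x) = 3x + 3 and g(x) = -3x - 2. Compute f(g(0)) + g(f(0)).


f(g(0)) = -3
g(f(0)) = -11
Sum = -14

-14


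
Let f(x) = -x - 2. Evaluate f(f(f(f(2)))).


f(2) = -4
f(-4) = 2
f(2) = -4
f(-4) = 2

2


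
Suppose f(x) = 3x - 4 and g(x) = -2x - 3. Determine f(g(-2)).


g(-2) = 1
f(1) = -1

-1


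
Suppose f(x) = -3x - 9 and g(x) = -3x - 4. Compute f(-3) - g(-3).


f(-3) = 0
g(-3) = 5
Difference = -5

-5


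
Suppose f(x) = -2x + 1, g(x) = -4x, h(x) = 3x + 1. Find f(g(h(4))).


h(4) = 13
g(13) = -52
f(-52) = 105

105


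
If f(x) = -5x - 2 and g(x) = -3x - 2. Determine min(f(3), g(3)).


-17


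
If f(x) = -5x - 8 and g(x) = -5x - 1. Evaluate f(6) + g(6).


-69


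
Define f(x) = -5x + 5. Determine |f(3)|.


10


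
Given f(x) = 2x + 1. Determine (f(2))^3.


f(2) = 5
(5)^3 = 125

125


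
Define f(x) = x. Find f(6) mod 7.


f(6) = 6
6 mod 7 = 6

6


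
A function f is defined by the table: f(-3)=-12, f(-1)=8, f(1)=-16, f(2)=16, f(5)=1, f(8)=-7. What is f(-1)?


Reading from the table at x = -1

8


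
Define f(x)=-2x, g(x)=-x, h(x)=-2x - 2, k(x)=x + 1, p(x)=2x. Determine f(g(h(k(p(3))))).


p(3) = 6
k(6) = 7
h(7) = -16
g(-16) = 16
f(16) = -32

-32


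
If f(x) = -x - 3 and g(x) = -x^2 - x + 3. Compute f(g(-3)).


g(-3) = -3
f(-3) = 0

0


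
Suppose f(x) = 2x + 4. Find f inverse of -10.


Solve 2x + 4 = -10
x = (-10 - 4) / 2 = -7

-7


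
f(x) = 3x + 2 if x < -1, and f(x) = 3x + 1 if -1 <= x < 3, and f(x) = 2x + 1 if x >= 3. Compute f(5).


11


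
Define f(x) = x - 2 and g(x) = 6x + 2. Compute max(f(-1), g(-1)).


f(-1) = -3
g(-1) = -4
max = -3

-3


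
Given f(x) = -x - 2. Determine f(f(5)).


f(5) = -7
f(-7) = 5

5


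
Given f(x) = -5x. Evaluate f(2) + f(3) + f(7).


f(2) = -10
f(3) = -15
f(7) = -35
Sum = -60

-60


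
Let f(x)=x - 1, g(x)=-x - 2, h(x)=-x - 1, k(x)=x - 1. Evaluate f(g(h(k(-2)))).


-5


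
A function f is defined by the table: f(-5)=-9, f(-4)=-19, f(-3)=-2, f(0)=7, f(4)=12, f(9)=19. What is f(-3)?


Reading from the table at x = -3

-2


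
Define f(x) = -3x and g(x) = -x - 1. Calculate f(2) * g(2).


f(2) = -6
g(2) = -3
Product = 18

18


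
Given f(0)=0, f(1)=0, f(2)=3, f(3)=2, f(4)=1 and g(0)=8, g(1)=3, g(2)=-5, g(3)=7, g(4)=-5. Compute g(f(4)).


f(4) = 1
g(1) = 3

3


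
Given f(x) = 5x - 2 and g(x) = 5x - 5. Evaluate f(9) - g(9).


3


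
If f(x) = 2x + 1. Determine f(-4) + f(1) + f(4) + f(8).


f(-4) = -7
f(1) = 3
f(4) = 9
f(8) = 17
Sum = 22

22


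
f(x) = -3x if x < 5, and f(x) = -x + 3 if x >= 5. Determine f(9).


9 satisfies x >= 5
f(9) = -6

-6


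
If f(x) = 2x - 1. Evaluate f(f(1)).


f(1) = 1
f(1) = 1

1


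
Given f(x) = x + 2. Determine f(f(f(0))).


f(0) = 2
f(2) = 4
f(4) = 6

6


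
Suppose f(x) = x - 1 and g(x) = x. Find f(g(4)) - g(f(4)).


f(g(4)) = 3
g(f(4)) = 3
Difference = 0

0


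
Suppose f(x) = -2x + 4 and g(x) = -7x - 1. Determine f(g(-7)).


g(-7) = 48
f(48) = -92

-92


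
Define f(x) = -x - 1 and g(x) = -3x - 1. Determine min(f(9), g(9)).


f(9) = -10
g(9) = -28
min = -28

-28


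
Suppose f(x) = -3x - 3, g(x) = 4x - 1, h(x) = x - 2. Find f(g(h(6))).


h(6) = 4
g(4) = 15
f(15) = -48

-48


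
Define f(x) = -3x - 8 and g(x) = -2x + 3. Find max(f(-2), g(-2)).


f(-2) = -2
g(-2) = 7
max = 7

7


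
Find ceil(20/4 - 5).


20/4 = 5
5 - 5 = 0
ceil(0) = 0

0


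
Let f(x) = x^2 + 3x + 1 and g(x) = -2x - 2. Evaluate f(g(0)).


g(0) = -2
f(-2) = 1*(-2)^2 + 3*(-2) + 1 = -1

-1


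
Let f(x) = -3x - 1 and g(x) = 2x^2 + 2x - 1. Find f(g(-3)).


g(-3) = 11
f(11) = -34

-34


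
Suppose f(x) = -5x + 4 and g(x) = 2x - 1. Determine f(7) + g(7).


-18


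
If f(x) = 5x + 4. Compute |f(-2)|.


f(-2) = -6
|-6| = 6

6


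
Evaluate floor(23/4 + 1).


23/4 = 5.75
5.75 + 1 = 6.75
floor(6.75) = 6

6


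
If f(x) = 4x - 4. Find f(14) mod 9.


f(14) = 52
52 mod 9 = 7

7


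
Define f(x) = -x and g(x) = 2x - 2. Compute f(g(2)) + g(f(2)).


f(g(2)) = -2
g(f(2)) = -6
Sum = -8

-8


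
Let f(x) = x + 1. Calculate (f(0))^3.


f(0) = 1
(1)^3 = 1

1


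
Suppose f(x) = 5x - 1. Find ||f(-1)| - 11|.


f(-1) = -6
|-6| = 6
|6 - 11| = 5

5


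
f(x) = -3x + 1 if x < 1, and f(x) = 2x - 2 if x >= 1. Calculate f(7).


12


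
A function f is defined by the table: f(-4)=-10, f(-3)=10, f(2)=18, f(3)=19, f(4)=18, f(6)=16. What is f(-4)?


-10


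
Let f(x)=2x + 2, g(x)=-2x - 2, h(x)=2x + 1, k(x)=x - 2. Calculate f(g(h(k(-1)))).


k(-1) = -3
h(-3) = -5
g(-5) = 8
f(8) = 18

18


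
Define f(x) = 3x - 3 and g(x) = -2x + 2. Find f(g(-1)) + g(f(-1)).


f(g(-1)) = 9
g(f(-1)) = 14
Sum = 23

23


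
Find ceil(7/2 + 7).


7/2 = 3.5
3.5 + 7 = 10.5
ceil(10.5) = 11

11


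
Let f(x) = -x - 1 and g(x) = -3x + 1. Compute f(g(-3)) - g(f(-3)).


f(g(-3)) = -11
g(f(-3)) = -5
Difference = -6

-6


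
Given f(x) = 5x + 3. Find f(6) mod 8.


1


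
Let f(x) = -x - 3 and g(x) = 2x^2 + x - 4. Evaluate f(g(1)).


g(1) = -1
f(-1) = -2

-2


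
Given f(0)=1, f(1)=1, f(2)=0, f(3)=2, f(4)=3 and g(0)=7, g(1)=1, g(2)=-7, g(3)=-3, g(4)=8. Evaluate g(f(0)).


f(0) = 1
g(1) = 1

1


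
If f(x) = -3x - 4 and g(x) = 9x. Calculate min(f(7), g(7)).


f(7) = -25
g(7) = 63
min = -25

-25


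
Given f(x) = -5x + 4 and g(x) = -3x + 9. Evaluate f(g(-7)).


g(-7) = 30
f(30) = -146

-146


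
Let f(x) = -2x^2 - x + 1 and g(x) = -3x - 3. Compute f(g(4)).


g(4) = -15
f(-15) = (-2)*(-15)^2 - 1*(-15) + 1 = -434

-434


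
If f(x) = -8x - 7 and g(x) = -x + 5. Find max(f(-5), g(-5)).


f(-5) = 33
g(-5) = 10
max = 33

33


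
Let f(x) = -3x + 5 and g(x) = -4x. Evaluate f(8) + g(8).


f(8) = -19
g(8) = -32
Sum = -51

-51


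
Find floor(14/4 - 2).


14/4 = 3.5
3.5 - 2 = 1.5
floor(1.5) = 1

1


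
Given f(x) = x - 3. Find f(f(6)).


f(6) = 3
f(3) = 0

0


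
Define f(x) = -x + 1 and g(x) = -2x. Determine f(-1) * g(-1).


4


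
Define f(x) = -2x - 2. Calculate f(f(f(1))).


-14


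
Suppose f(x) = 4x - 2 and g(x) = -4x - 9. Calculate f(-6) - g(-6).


f(-6) = -26
g(-6) = 15
Difference = -41

-41


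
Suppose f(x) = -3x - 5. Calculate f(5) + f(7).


f(5) = -20
f(7) = -26
Sum = -46

-46


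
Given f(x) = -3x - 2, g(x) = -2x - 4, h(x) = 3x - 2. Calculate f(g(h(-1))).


h(-1) = -5
g(-5) = 6
f(6) = -20

-20


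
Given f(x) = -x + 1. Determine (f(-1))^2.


4


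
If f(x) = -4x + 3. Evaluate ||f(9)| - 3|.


f(9) = -33
|-33| = 33
|33 - 3| = 30

30


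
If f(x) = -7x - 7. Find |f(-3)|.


f(-3) = 14
|14| = 14

14


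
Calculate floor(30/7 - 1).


30/7 = 4.2857
4.2857 - 1 = 3.2857
floor(3.2857) = 3

3


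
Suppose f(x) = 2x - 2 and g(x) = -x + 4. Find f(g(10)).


g(10) = -6
f(-6) = -14

-14


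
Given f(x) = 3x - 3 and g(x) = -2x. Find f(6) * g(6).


f(6) = 15
g(6) = -12
Product = -180

-180


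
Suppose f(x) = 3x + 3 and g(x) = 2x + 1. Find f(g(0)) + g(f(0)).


13


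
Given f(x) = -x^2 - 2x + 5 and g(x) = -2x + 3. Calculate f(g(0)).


g(0) = 3
f(3) = (-1)*(3)^2 - 2*(3) + 5 = -10

-10


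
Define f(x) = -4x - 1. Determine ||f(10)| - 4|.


37


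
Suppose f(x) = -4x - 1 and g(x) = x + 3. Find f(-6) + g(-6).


f(-6) = 23
g(-6) = -3
Sum = 20

20


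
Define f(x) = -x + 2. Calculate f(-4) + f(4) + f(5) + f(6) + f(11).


-12


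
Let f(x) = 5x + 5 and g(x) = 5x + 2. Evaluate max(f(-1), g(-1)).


f(-1) = 0
g(-1) = -3
max = 0

0


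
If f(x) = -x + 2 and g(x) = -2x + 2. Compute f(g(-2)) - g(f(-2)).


f(g(-2)) = -4
g(f(-2)) = -6
Difference = 2

2


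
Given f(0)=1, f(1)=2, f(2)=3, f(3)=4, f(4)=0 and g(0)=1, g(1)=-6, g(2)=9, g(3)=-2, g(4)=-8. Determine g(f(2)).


f(2) = 3
g(3) = -2

-2


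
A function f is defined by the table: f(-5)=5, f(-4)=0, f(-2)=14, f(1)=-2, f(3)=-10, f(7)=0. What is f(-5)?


Reading from the table at x = -5

5


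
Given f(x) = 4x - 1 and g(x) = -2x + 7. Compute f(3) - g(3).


f(3) = 11
g(3) = 1
Difference = 10

10


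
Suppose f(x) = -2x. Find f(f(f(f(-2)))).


-32


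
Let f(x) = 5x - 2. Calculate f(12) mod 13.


f(12) = 58
58 mod 13 = 6

6


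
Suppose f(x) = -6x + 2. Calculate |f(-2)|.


f(-2) = 14
|14| = 14

14


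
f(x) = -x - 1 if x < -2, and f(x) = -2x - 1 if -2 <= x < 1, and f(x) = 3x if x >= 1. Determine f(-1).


-1 satisfies -2 <= x < 1
f(-1) = 1

1


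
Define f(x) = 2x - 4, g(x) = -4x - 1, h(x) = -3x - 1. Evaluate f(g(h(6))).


h(6) = -19
g(-19) = 75
f(75) = 146

146


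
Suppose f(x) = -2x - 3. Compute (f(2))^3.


f(2) = -7
(-7)^3 = -343

-343


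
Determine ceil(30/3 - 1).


30/3 = 10
10 - 1 = 9
ceil(9) = 9

9


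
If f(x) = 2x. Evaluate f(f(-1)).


f(-1) = -2
f(-2) = -4

-4


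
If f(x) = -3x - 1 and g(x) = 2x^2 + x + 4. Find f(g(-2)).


g(-2) = 10
f(10) = -31

-31


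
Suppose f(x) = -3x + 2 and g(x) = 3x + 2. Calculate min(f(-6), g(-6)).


f(-6) = 20
g(-6) = -16
min = -16

-16


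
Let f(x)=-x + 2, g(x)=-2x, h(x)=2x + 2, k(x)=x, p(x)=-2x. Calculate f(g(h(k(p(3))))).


p(3) = -6
k(-6) = -6
h(-6) = -10
g(-10) = 20
f(20) = -18

-18


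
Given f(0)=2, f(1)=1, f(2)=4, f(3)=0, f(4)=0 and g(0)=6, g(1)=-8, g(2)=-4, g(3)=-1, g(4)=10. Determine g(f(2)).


f(2) = 4
g(4) = 10

10


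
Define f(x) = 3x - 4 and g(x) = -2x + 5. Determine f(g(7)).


g(7) = -9
f(-9) = -31

-31


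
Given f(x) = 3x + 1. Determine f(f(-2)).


f(-2) = -5
f(-5) = -14

-14


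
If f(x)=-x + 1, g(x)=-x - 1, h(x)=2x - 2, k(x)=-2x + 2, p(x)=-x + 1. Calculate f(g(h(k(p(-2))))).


p(-2) = 3
k(3) = -4
h(-4) = -10
g(-10) = 9
f(9) = -8

-8


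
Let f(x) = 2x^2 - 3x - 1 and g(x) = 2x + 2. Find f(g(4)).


169


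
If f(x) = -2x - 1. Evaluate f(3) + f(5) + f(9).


f(3) = -7
f(5) = -11
f(9) = -19
Sum = -37

-37


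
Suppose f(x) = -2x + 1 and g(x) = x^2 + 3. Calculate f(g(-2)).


g(-2) = 7
f(7) = -13

-13


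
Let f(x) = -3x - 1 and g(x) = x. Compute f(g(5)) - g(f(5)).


f(g(5)) = -16
g(f(5)) = -16
Difference = 0

0


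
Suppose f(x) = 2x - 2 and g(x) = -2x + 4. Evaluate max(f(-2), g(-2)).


f(-2) = -6
g(-2) = 8
max = 8

8


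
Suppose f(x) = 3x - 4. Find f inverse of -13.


-3


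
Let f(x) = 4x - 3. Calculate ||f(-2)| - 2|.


f(-2) = -11
|-11| = 11
|11 - 2| = 9

9


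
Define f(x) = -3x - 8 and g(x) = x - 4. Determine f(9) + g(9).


f(9) = -35
g(9) = 5
Sum = -30

-30


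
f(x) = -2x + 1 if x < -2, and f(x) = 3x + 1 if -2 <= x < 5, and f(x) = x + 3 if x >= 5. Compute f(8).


8 satisfies x >= 5
f(8) = 11

11


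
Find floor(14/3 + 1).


14/3 = 4.6667
4.6667 + 1 = 5.6667
floor(5.6667) = 5

5


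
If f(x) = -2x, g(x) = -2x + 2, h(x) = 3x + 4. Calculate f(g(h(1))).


h(1) = 7
g(7) = -12
f(-12) = 24

24


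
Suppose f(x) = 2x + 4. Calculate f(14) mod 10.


f(14) = 32
32 mod 10 = 2

2


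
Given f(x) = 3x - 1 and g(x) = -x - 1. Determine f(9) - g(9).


36


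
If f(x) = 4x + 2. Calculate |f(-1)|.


f(-1) = -2
|-2| = 2

2


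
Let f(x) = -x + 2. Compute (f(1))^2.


f(1) = 1
(1)^2 = 1

1


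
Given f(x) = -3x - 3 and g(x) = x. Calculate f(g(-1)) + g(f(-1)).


f(g(-1)) = 0
g(f(-1)) = 0
Sum = 0

0


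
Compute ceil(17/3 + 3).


17/3 = 5.6667
5.6667 + 3 = 8.6667
ceil(8.6667) = 9

9


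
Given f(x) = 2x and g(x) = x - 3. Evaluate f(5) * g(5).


f(5) = 10
g(5) = 2
Product = 20

20


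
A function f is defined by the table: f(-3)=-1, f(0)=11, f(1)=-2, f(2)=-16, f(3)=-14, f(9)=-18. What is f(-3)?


Reading from the table at x = -3

-1


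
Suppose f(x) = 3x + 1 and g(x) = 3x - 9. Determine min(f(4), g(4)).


f(4) = 13
g(4) = 3
min = 3

3


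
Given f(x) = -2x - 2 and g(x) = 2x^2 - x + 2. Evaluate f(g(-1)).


g(-1) = 5
f(5) = -12

-12


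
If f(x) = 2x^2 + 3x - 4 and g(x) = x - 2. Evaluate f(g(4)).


g(4) = 2
f(2) = 2*(2)^2 + 3*(2) - 4 = 10

10


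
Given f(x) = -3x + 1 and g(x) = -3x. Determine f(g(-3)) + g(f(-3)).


f(g(-3)) = -26
g(f(-3)) = -30
Sum = -56

-56


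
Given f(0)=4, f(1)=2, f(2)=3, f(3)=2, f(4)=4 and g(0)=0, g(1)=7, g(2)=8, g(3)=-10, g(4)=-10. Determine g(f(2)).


f(2) = 3
g(3) = -10

-10


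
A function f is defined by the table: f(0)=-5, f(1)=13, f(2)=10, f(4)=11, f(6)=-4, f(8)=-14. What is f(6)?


Reading from the table at x = 6

-4


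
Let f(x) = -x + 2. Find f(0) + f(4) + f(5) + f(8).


f(0) = 2
f(4) = -2
f(5) = -3
f(8) = -6
Sum = -9

-9


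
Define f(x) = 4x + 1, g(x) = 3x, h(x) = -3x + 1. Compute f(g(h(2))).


-59


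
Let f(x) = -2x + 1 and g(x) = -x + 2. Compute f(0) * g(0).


f(0) = 1
g(0) = 2
Product = 2

2


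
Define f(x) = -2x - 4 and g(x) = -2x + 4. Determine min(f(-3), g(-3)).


2


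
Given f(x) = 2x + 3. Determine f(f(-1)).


f(-1) = 1
f(1) = 5

5


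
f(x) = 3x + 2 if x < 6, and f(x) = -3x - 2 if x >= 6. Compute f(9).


-29


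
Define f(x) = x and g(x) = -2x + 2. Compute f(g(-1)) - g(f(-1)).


f(g(-1)) = 4
g(f(-1)) = 4
Difference = 0

0


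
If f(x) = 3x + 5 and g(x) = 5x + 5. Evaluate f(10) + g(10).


90


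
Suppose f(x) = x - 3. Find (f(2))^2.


f(2) = -1
(-1)^2 = 1

1


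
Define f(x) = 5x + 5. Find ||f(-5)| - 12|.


f(-5) = -20
|-20| = 20
|20 - 12| = 8

8


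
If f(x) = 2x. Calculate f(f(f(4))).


f(4) = 8
f(8) = 16
f(16) = 32

32


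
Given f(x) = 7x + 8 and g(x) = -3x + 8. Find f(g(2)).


g(2) = 2
f(2) = 22

22


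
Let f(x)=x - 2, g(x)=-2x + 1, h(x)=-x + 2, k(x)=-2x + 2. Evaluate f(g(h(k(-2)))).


k(-2) = 6
h(6) = -4
g(-4) = 9
f(9) = 7

7


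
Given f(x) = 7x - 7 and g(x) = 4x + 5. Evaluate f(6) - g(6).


6


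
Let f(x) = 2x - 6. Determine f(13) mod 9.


2


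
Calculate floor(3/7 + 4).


3/7 = 0.4286
0.4286 + 4 = 4.4286
floor(4.4286) = 4

4


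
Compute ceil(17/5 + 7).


17/5 = 3.4
3.4 + 7 = 10.4
ceil(10.4) = 11

11


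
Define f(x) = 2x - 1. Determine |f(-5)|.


11


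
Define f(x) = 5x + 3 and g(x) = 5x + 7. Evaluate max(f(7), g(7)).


42


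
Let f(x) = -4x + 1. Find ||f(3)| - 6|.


f(3) = -11
|-11| = 11
|11 - 6| = 5

5


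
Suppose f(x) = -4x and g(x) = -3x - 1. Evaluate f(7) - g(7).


f(7) = -28
g(7) = -22
Difference = -6

-6


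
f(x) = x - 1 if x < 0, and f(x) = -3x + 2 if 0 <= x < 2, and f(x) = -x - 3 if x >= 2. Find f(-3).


-3 satisfies x < 0
f(-3) = -4

-4


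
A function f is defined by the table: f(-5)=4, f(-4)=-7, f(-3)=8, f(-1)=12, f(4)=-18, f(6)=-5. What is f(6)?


Reading from the table at x = 6

-5


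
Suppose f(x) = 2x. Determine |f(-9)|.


18


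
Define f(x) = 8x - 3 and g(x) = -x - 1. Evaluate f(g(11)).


g(11) = -12
f(-12) = -99

-99


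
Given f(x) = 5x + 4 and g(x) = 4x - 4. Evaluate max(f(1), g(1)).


f(1) = 9
g(1) = 0
max = 9

9


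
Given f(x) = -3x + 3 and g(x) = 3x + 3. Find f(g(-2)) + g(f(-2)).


f(g(-2)) = 12
g(f(-2)) = 30
Sum = 42

42


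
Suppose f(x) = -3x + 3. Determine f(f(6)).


f(6) = -15
f(-15) = 48

48


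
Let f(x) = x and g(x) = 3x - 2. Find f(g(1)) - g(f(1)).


0


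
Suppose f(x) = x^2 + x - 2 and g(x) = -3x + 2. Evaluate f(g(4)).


g(4) = -10
f(-10) = 1*(-10)^2 + 1*(-10) - 2 = 88

88


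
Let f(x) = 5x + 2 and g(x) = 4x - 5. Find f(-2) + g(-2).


f(-2) = -8
g(-2) = -13
Sum = -21

-21


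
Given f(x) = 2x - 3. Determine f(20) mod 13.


f(20) = 37
37 mod 13 = 11

11


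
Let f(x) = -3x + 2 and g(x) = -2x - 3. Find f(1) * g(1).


5


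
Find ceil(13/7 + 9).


13/7 = 1.8571
1.8571 + 9 = 10.8571
ceil(10.8571) = 11

11


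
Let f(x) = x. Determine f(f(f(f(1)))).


f(1) = 1
f(1) = 1
f(1) = 1
f(1) = 1

1


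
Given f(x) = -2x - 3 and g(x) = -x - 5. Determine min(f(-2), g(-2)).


f(-2) = 1
g(-2) = -3
min = -3

-3


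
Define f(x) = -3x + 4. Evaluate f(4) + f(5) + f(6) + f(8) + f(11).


f(4) = -8
f(5) = -11
f(6) = -14
f(8) = -20
f(11) = -29
Sum = -82

-82


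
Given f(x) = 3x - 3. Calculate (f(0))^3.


-27


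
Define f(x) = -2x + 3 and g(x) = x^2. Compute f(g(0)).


3


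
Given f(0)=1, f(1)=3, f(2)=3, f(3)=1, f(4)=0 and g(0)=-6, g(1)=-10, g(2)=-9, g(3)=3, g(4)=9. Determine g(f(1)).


f(1) = 3
g(3) = 3

3


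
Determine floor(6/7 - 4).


6/7 = 0.8571
0.8571 - 4 = -3.1429
floor(-3.1429) = -4

-4


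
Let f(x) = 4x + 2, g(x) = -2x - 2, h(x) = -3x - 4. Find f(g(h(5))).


h(5) = -19
g(-19) = 36
f(36) = 146

146


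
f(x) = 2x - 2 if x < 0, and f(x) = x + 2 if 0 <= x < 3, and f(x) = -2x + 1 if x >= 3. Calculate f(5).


5 satisfies x >= 3
f(5) = -9

-9


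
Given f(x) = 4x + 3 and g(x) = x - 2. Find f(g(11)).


g(11) = 9
f(9) = 39

39


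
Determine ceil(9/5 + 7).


9/5 = 1.8
1.8 + 7 = 8.8
ceil(8.8) = 9

9


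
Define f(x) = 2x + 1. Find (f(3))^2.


f(3) = 7
(7)^2 = 49

49


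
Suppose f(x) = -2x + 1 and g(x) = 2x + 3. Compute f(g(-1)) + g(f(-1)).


f(g(-1)) = -1
g(f(-1)) = 9
Sum = 8

8


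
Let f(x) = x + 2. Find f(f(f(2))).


f(2) = 4
f(4) = 6
f(6) = 8

8


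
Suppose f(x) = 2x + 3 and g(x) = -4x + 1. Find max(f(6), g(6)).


f(6) = 15
g(6) = -23
max = 15

15


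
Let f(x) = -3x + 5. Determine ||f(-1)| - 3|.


f(-1) = 8
|8| = 8
|8 - 3| = 5

5


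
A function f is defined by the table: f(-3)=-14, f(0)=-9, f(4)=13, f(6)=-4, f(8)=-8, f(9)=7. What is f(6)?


Reading from the table at x = 6

-4


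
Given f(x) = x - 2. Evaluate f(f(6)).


f(6) = 4
f(4) = 2

2


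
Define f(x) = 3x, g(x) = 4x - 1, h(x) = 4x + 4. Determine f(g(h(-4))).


h(-4) = -12
g(-12) = -49
f(-49) = -147

-147


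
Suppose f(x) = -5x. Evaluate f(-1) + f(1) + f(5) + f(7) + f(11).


f(-1) = 5
f(1) = -5
f(5) = -25
f(7) = -35
f(11) = -55
Sum = -115

-115


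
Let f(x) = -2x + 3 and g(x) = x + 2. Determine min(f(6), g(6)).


f(6) = -9
g(6) = 8
min = -9

-9


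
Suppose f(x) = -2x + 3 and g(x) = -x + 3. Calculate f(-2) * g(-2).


f(-2) = 7
g(-2) = 5
Product = 35

35


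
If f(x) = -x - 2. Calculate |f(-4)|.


2


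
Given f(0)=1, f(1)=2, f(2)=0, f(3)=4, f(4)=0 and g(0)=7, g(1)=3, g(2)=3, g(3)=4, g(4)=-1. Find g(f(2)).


f(2) = 0
g(0) = 7

7


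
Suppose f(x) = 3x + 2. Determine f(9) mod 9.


2


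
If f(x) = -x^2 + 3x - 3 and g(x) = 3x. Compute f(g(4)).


g(4) = 12
f(12) = (-1)*(12)^2 + 3*(12) - 3 = -111

-111


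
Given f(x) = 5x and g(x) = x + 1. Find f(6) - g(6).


f(6) = 30
g(6) = 7
Difference = 23

23


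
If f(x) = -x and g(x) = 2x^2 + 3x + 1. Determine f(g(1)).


-6


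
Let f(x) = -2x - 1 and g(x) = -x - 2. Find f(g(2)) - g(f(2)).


f(g(2)) = 7
g(f(2)) = 3
Difference = 4

4


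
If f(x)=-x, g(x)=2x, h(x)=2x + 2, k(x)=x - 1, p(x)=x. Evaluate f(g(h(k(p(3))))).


p(3) = 3
k(3) = 2
h(2) = 6
g(6) = 12
f(12) = -12

-12


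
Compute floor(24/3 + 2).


24/3 = 8
8 + 2 = 10
floor(10) = 10

10


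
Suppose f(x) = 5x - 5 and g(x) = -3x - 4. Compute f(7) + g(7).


f(7) = 30
g(7) = -25
Sum = 5

5


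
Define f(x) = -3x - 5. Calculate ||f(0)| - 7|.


2


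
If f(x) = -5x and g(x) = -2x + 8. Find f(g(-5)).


g(-5) = 18
f(18) = -90

-90


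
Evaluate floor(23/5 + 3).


23/5 = 4.6
4.6 + 3 = 7.6
floor(7.6) = 7

7


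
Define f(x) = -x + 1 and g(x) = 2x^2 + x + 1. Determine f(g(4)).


g(4) = 37
f(37) = -36

-36


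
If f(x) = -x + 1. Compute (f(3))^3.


f(3) = -2
(-2)^3 = -8

-8


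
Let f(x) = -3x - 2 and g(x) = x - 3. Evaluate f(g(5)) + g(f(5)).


f(g(5)) = -8
g(f(5)) = -20
Sum = -28

-28


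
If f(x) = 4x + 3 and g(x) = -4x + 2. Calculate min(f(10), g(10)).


f(10) = 43
g(10) = -38
min = -38

-38


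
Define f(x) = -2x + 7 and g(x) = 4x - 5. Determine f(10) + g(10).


22


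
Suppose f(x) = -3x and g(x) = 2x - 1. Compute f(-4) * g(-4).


f(-4) = 12
g(-4) = -9
Product = -108

-108


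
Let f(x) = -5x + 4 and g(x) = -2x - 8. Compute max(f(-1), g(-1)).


f(-1) = 9
g(-1) = -6
max = 9

9


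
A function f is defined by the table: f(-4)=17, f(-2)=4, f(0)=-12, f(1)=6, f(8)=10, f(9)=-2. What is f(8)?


Reading from the table at x = 8

10


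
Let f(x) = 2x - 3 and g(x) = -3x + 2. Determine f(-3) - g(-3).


f(-3) = -9
g(-3) = 11
Difference = -20

-20


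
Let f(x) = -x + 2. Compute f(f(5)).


f(5) = -3
f(-3) = 5

5


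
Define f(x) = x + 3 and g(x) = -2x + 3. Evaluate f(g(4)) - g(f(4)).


f(g(4)) = -2
g(f(4)) = -11
Difference = 9

9


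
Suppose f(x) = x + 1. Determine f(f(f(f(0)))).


f(0) = 1
f(1) = 2
f(2) = 3
f(3) = 4

4


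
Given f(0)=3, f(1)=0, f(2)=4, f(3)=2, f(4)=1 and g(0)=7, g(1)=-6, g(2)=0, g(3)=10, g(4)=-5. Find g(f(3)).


f(3) = 2
g(2) = 0

0


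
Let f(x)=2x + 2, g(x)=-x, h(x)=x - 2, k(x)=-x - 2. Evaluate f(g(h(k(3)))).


k(3) = -5
h(-5) = -7
g(-7) = 7
f(7) = 16

16


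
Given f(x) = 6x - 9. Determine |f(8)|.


39


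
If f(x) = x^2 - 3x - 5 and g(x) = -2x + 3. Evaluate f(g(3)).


g(3) = -3
f(-3) = 1*(-3)^2 - 3*(-3) - 5 = 13

13


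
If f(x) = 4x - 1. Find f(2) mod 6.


f(2) = 7
7 mod 6 = 1

1


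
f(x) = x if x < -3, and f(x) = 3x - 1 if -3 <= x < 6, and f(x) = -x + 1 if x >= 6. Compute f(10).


-9


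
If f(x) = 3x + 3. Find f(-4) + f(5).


f(-4) = -9
f(5) = 18
Sum = 9

9


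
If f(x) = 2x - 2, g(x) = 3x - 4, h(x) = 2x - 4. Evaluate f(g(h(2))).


h(2) = 0
g(0) = -4
f(-4) = -10

-10


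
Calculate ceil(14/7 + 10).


14/7 = 2
2 + 10 = 12
ceil(12) = 12

12


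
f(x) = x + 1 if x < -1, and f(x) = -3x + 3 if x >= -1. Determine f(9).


9 satisfies x >= -1
f(9) = -24

-24


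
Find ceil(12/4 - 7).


12/4 = 3
3 - 7 = -4
ceil(-4) = -4

-4


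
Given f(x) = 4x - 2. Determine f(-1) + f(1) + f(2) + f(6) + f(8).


f(-1) = -6
f(1) = 2
f(2) = 6
f(6) = 22
f(8) = 30
Sum = 54

54


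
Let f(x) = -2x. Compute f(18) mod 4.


f(18) = -36
-36 mod 4 = 0

0


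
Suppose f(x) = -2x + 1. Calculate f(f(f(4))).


-29


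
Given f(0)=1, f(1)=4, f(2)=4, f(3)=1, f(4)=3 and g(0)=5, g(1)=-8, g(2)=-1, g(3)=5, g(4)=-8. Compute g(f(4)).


5


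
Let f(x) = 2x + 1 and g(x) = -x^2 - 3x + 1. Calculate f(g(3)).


g(3) = -17
f(-17) = -33

-33


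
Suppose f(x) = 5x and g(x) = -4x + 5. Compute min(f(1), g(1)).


f(1) = 5
g(1) = 1
min = 1

1


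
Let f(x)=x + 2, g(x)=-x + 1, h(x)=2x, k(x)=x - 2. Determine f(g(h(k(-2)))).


k(-2) = -4
h(-4) = -8
g(-8) = 9
f(9) = 11

11


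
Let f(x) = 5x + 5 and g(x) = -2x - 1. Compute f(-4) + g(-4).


f(-4) = -15
g(-4) = 7
Sum = -8

-8


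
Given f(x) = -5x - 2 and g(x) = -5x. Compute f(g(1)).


g(1) = -5
f(-5) = 23

23


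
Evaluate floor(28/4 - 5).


28/4 = 7
7 - 5 = 2
floor(2) = 2

2


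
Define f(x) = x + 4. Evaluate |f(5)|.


f(5) = 9
|9| = 9

9


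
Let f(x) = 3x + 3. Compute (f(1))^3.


f(1) = 6
(6)^3 = 216

216


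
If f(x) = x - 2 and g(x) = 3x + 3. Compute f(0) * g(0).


f(0) = -2
g(0) = 3
Product = -6

-6


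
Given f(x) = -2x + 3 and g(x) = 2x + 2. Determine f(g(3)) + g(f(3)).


f(g(3)) = -13
g(f(3)) = -4
Sum = -17

-17


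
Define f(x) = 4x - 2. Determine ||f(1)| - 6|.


f(1) = 2
|2| = 2
|2 - 6| = 4

4


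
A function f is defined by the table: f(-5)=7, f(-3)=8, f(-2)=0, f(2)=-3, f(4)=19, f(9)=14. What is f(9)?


14


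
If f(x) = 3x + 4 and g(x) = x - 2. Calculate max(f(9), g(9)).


f(9) = 31
g(9) = 7
max = 31

31


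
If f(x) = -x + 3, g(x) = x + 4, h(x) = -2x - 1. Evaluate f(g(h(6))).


h(6) = -13
g(-13) = -9
f(-9) = 12

12


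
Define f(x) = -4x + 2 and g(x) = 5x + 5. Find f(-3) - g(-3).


f(-3) = 14
g(-3) = -10
Difference = 24

24


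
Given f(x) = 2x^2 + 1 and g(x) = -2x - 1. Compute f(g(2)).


g(2) = -5
f(-5) = 2*(-5)^2 + 1 = 51

51


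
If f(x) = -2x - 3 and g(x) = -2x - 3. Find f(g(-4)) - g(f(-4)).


f(g(-4)) = -13
g(f(-4)) = -13
Difference = 0

0


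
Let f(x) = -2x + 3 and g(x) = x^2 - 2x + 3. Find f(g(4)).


g(4) = 11
f(11) = -19

-19


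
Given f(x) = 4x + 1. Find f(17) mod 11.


f(17) = 69
69 mod 11 = 3

3


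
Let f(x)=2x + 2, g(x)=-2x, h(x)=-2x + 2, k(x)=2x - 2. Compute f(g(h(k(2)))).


10


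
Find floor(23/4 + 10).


15


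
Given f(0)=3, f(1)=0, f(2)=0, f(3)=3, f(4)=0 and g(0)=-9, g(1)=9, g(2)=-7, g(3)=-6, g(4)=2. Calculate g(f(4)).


-9


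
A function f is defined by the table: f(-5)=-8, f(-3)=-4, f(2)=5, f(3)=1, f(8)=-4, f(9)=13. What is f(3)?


Reading from the table at x = 3

1


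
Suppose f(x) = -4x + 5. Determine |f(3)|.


7


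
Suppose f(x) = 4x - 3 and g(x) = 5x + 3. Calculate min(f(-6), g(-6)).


f(-6) = -27
g(-6) = -27
min = -27

-27


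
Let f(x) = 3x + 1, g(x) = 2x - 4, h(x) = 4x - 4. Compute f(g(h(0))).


h(0) = -4
g(-4) = -12
f(-12) = -35

-35


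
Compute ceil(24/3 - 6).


2


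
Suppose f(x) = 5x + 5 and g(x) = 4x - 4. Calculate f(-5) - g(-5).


4


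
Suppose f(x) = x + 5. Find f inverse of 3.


Solve x + 5 = 3
x = (3 - 5) / 1 = -2

-2


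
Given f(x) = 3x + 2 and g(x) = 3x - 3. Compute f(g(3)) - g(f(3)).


f(g(3)) = 20
g(f(3)) = 30
Difference = -10

-10


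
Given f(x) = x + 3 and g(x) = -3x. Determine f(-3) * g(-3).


f(-3) = 0
g(-3) = 9
Product = 0

0


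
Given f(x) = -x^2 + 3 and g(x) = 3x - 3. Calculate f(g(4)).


g(4) = 9
f(9) = (-1)*(9)^2 + 3 = -78

-78


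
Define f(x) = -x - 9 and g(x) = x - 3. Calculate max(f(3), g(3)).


f(3) = -12
g(3) = 0
max = 0

0


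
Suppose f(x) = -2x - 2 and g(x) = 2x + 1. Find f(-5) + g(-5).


f(-5) = 8
g(-5) = -9
Sum = -1

-1


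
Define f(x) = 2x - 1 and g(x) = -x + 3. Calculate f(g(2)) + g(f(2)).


f(g(2)) = 1
g(f(2)) = 0
Sum = 1

1


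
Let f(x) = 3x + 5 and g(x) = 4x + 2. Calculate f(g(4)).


g(4) = 18
f(18) = 59

59


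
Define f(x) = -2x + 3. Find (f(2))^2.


f(2) = -1
(-1)^2 = 1

1


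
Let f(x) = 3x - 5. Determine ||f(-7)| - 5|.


f(-7) = -26
|-26| = 26
|26 - 5| = 21

21


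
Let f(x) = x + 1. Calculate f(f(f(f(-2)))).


f(-2) = -1
f(-1) = 0
f(0) = 1
f(1) = 2

2


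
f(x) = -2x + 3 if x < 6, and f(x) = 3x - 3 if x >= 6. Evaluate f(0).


0 satisfies x < 6
f(0) = 3

3


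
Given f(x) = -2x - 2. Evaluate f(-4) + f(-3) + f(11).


f(-4) = 6
f(-3) = 4
f(11) = -24
Sum = -14

-14


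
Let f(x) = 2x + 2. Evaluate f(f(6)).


f(6) = 14
f(14) = 30

30


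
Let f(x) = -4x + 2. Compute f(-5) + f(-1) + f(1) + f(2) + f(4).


f(-5) = 22
f(-1) = 6
f(1) = -2
f(2) = -6
f(4) = -14
Sum = 6

6


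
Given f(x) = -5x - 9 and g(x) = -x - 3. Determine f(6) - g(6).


f(6) = -39
g(6) = -9
Difference = -30

-30


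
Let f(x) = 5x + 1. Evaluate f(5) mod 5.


f(5) = 26
26 mod 5 = 1

1


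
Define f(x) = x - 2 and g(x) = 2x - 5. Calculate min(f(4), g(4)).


f(4) = 2
g(4) = 3
min = 2

2


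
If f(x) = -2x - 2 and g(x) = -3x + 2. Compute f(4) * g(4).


f(4) = -10
g(4) = -10
Product = 100

100


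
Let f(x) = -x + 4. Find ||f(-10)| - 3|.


f(-10) = 14
|14| = 14
|14 - 3| = 11

11


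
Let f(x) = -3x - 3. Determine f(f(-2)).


f(-2) = 3
f(3) = -12

-12


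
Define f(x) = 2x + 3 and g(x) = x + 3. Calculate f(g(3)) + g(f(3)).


f(g(3)) = 15
g(f(3)) = 12
Sum = 27

27


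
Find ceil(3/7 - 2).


3/7 = 0.4286
0.4286 - 2 = -1.5714
ceil(-1.5714) = -1

-1


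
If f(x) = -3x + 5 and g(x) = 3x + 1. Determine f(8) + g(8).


6


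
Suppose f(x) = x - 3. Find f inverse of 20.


Solve x - 3 = 20
x = (20 + 3) / 1 = 23

23


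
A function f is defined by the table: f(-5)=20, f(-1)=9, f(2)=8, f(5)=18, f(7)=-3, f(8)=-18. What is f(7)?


Reading from the table at x = 7

-3


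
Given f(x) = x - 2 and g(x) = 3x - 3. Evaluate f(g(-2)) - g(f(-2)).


f(g(-2)) = -11
g(f(-2)) = -15
Difference = 4

4


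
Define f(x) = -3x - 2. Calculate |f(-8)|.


f(-8) = 22
|22| = 22

22


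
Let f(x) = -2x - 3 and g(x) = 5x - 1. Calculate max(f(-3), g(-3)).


3


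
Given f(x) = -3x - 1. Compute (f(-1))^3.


f(-1) = 2
(2)^3 = 8

8


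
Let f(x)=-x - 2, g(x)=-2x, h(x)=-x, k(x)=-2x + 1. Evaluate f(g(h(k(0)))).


k(0) = 1
h(1) = -1
g(-1) = 2
f(2) = -4

-4


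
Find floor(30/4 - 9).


30/4 = 7.5
7.5 - 9 = -1.5
floor(-1.5) = -2

-2


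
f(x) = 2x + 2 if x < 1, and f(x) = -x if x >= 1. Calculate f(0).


2


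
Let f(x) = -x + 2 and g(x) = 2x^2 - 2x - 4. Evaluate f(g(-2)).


-6


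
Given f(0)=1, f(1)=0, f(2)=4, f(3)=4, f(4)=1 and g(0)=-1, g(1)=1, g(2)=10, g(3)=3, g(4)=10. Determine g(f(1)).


f(1) = 0
g(0) = -1

-1


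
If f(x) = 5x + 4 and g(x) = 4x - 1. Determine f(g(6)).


119


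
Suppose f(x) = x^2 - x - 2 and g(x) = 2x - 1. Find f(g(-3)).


g(-3) = -7
f(-7) = 1*(-7)^2 - 1*(-7) - 2 = 54

54


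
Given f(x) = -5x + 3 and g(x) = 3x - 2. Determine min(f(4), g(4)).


-17


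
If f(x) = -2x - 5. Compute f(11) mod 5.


f(11) = -27
-27 mod 5 = 3

3


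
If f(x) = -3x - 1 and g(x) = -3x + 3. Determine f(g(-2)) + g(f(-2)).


f(g(-2)) = -28
g(f(-2)) = -12
Sum = -40

-40


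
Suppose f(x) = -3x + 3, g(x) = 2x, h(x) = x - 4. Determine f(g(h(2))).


h(2) = -2
g(-2) = -4
f(-4) = 15

15


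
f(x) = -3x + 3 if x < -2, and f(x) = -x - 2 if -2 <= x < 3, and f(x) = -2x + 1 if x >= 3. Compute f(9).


9 satisfies x >= 3
f(9) = -17

-17


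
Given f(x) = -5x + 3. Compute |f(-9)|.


48


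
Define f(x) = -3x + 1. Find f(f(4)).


f(4) = -11
f(-11) = 34

34


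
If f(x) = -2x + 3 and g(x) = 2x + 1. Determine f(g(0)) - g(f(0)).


f(g(0)) = 1
g(f(0)) = 7
Difference = -6

-6


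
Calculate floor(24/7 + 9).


24/7 = 3.4286
3.4286 + 9 = 12.4286
floor(12.4286) = 12

12


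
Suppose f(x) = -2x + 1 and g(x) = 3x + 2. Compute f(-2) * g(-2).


-20


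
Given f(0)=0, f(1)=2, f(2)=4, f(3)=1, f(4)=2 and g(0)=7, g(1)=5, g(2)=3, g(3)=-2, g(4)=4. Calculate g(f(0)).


f(0) = 0
g(0) = 7

7


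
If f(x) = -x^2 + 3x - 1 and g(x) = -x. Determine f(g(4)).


g(4) = -4
f(-4) = (-1)*(-4)^2 + 3*(-4) - 1 = -29

-29


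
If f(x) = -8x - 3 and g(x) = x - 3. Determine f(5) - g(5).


f(5) = -43
g(5) = 2
Difference = -45

-45


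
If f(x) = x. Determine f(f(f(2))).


f(2) = 2
f(2) = 2
f(2) = 2

2


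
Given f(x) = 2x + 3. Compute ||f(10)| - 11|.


f(10) = 23
|23| = 23
|23 - 11| = 12

12


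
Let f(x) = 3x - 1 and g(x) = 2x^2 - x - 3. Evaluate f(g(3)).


35


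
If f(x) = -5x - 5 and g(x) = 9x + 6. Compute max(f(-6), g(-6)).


f(-6) = 25
g(-6) = -48
max = 25

25


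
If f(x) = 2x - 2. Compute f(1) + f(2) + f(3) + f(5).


f(1) = 0
f(2) = 2
f(3) = 4
f(5) = 8
Sum = 14

14


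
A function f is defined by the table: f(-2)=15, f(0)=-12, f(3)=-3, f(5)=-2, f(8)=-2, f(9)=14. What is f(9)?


Reading from the table at x = 9

14


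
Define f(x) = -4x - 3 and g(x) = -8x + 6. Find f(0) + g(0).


f(0) = -3
g(0) = 6
Sum = 3

3


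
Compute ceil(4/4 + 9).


4/4 = 1
1 + 9 = 10
ceil(10) = 10

10


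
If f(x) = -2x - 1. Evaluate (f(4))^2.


f(4) = -9
(-9)^2 = 81

81


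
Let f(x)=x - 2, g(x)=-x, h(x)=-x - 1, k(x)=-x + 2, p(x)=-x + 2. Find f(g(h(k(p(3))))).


p(3) = -1
k(-1) = 3
h(3) = -4
g(-4) = 4
f(4) = 2

2


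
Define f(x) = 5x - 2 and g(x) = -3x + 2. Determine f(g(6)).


g(6) = -16
f(-16) = -82

-82


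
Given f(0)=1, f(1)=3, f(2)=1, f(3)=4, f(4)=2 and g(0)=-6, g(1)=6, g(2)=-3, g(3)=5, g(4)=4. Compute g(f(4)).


f(4) = 2
g(2) = -3

-3


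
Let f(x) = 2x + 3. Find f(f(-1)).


f(-1) = 1
f(1) = 5

5


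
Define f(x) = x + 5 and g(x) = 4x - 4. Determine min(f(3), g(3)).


f(3) = 8
g(3) = 8
min = 8

8


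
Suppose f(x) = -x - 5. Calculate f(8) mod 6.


f(8) = -13
-13 mod 6 = 5

5


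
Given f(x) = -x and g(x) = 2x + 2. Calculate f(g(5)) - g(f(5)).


f(g(5)) = -12
g(f(5)) = -8
Difference = -4

-4


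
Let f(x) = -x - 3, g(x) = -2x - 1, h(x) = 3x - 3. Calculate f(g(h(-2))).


-20


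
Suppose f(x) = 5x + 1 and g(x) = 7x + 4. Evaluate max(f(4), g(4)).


32


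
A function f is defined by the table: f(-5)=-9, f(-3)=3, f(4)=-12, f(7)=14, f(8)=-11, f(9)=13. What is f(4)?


Reading from the table at x = 4

-12


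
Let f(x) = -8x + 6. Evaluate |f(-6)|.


54


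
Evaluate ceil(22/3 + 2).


22/3 = 7.3333
7.3333 + 2 = 9.3333
ceil(9.3333) = 10

10


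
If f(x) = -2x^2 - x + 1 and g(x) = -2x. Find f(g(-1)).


-9


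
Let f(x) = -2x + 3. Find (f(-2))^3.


f(-2) = 7
(7)^3 = 343

343


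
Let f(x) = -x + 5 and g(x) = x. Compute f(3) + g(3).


5


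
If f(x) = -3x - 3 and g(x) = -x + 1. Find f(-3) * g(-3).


24


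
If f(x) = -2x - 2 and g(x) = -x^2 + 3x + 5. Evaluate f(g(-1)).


g(-1) = 1
f(1) = -4

-4


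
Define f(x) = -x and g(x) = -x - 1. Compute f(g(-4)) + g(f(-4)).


f(g(-4)) = -3
g(f(-4)) = -5
Sum = -8

-8


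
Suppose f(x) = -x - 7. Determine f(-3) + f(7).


f(-3) = -4
f(7) = -14
Sum = -18

-18


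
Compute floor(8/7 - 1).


0
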